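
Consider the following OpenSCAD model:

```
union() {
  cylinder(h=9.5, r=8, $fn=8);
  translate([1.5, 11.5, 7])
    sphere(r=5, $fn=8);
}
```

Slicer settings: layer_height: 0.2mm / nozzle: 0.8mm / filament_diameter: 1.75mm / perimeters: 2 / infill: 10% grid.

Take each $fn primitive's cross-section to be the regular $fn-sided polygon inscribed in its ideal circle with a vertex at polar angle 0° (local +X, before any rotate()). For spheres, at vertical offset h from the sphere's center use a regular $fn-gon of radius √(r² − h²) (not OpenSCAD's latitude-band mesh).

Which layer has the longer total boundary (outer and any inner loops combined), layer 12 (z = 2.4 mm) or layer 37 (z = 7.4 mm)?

layer 37 (z = 7.4 mm)

Layer 12 (z = 2.4): the cylinder: section is a regular 8-gon, circumradius r=8 (perimeter = 2·8·8.000·sin(180°/8) = 48.98 mm); the sphere at (1.5, 11.5): section is a regular 8-gon, circumradius = √(r²−h²) = √(5²−4.6²) = 1.960 (perimeter = 2·8·1.960·sin(180°/8) = 12.00 mm); Combining (union): the 2 present regions are separate (no shared area or edge), so areas and boundary lengths simply add and each stays a separate island — boundary = 60.98 mm. So its perimeter = 60.98 mm. Layer 37 (z = 7.4): the r=8 cylinder gives a regular 8-gon of circumradius 8 (constant along its height) (perimeter = 2·8·8.000·sin(180°/8) = 48.98 mm); the r=5 sphere at (1.5, 11.5) slices to a regular 8-gon of circumradius 4.984 (√(r²−h²) with h=0.4 from center) (perimeter = 2·8·4.984·sin(180°/8) = 30.52 mm); Taking the union: the regions partially overlap (shared area 2.19 mm²), so the edge portions inside another operand are dropped and the merged outline is re-measured after clipping — boundary = 71.74 mm. So its perimeter = 71.74 mm. Layer 37 is larger (71.74 vs 60.98 mm).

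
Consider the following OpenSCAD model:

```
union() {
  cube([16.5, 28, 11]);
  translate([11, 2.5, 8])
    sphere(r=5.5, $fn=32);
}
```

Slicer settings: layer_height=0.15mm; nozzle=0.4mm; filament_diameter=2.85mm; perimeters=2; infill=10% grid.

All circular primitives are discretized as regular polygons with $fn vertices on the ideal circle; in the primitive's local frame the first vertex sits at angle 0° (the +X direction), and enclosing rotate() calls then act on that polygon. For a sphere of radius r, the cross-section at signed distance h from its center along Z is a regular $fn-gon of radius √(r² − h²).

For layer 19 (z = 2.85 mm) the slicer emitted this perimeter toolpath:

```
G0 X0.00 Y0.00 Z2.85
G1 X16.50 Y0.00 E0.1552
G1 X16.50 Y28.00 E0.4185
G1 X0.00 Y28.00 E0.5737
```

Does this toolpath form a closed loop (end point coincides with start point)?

no

Start point (G0): (0.00, 0.00). End point (last G1): the path does not return to the start — open.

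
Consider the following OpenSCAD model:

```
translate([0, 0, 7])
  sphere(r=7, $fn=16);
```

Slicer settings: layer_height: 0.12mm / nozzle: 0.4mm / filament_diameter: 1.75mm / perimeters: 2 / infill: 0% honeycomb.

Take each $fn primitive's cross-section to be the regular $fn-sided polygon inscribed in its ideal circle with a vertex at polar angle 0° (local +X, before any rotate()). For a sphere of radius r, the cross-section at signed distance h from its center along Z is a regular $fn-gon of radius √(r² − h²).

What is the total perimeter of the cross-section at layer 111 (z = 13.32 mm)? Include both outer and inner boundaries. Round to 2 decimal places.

18.79 mm

At z = 13.32 mm: the r=7 sphere contributes a regular 16-gon of circumradius √(7²−6.32²) = 3.010 (perimeter = 2·16·3.010·sin(180°/16) = 18.79 mm). Overall, the cross-section is a single solid region. Total boundary length (outer) = 18.79 mm.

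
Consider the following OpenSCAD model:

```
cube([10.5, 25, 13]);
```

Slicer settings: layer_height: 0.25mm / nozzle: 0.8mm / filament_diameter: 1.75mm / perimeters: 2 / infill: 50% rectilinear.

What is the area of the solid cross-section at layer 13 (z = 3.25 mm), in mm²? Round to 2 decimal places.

At z = 3.25 mm: the cube (footprint 10.5×25) is included at this height (area 262.50 mm²). Overall, the cross-section is a single solid region. Net area = 262.50 mm².

262.50 mm²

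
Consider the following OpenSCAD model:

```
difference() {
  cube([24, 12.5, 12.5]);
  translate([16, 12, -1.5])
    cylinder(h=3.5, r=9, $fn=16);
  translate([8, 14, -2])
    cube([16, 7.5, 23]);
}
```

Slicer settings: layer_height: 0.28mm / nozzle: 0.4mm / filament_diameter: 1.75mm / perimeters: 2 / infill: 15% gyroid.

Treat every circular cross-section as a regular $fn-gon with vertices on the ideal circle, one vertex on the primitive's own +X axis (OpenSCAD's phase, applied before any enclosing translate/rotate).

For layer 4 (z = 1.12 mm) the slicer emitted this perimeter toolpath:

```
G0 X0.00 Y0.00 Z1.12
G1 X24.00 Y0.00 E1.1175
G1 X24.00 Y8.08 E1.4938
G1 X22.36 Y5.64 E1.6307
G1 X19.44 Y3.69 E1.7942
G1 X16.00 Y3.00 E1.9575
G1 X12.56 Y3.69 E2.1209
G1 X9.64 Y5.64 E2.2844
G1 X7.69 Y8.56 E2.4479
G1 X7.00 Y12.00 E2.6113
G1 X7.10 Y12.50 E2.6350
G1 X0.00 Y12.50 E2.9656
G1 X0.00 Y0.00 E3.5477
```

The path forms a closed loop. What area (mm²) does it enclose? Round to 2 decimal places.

Apply the shoelace formula to the sequence of (X, Y) vertices; enclosed area = 169.97 mm².

169.97 mm²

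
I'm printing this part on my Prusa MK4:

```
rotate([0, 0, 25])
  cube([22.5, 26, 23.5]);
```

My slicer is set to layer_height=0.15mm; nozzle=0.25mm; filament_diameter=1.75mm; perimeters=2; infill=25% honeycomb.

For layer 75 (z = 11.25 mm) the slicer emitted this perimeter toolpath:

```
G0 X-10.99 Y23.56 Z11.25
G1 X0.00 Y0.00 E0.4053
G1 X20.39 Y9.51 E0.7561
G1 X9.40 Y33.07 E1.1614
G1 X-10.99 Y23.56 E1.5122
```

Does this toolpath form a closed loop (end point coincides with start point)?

Start point (G0): (-10.99, 23.56). End point (last G1): the path returns to the start — closed.

yes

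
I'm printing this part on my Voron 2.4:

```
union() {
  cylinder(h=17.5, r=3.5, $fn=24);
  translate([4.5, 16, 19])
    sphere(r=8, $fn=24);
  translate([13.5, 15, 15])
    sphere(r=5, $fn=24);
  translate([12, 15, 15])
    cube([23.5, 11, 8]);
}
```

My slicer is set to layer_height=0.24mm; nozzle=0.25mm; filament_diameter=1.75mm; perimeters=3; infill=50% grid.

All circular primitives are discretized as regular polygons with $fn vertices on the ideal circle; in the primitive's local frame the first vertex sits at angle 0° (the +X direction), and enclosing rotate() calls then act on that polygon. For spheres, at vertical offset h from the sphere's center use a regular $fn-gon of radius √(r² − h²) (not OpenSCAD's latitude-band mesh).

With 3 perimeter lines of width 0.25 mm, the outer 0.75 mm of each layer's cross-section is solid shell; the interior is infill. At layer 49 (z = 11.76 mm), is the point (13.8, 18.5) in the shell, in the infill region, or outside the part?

At z = 11.76 mm: the r=3.5 cylinder gives a regular 24-gon of circumradius 3.5 (constant along its height); the sphere at (4.5, 16): section is a regular 24-gon, circumradius = √(r²−h²) = √(8²−7.24²) = 3.403; the r=5 sphere at (13.5, 15) slices to a regular 24-gon of circumradius 3.808 (√(r²−h²) with h=3.24 from center); the cube at (12, 15) does not reach this height (z outside [15, 23]); Taking the union: the 3 present regions are separate (no shared area or edge), so areas and boundary lengths simply add and each stays a separate island — 3 connected regions. Overall, the cross-section has 3 separate islands. The nearest boundary edge runs (13.50, 18.81)→(14.49, 18.68); distance from the point to it = 0.27 mm. (Shell/infill is judged within the island containing the point — the largest one.) The point is inside the cross-section, 0.27 mm from the nearest boundary — within the 0.75 mm shell band (3 × 0.25).

shell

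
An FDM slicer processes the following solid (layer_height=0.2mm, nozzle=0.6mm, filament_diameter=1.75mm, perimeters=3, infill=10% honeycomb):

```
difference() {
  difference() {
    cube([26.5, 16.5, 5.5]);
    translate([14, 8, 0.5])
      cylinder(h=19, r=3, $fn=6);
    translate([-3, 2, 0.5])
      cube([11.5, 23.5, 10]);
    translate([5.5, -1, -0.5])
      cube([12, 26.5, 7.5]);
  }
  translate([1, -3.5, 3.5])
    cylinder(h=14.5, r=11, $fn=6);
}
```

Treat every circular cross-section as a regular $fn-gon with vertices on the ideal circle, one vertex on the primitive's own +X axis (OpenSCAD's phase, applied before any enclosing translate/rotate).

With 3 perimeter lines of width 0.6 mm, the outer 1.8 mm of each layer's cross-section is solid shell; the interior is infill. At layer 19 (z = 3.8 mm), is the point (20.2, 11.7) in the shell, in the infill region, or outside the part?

infill

At z = 3.8 mm: the cube is present — its section is the full 26.5×16.5 rectangle; the r=3 cylinder at (14, 8) contributes a regular 6-gon of circumradius 3; the cube at (-3, 2) is present — its section is the full 11.5×23.5 rectangle; the 12×26.5 cube at (5.5, -1) contributes its full rectangle; Subtracting the remaining from the first: starting from the 26.5×16.5 cube, the r=3 cylinder at (14, 8) lies wholly inside it (removes its full 23.38 mm² and its 18.00 mm outline becomes a hole wall); the 11.5×23.5 cube at (-3, 2) partially overlaps it — only the 123.25 mm² overlap (of its 270.25 mm²) is removed, clipping the outline; the 12×26.5 cube at (5.5, -1) partially overlaps it — only the 131.12 mm² overlap (of its 318.00 mm²) is removed, clipping the outline — 2 connected regions; the r=11 cylinder at (1, -3.5) contributes a regular 6-gon of circumradius 11; After the difference (first − rest): starting from that combined region, the r=11 cylinder at (1, -3.5) partially overlaps it — only the 11.00 mm² overlap (of its 314.37 mm²) is removed, clipping the outline — 1 connected region. Overall, the cross-section is a single solid region. The nearest boundary edge runs (17.50, 0.00)→(17.50, 16.50); distance from the point to it = 2.70 mm. The point is inside the cross-section and 2.70 mm from the nearest boundary — more than the 1.8 mm shell width (3 × 0.6), so it's in the infill interior.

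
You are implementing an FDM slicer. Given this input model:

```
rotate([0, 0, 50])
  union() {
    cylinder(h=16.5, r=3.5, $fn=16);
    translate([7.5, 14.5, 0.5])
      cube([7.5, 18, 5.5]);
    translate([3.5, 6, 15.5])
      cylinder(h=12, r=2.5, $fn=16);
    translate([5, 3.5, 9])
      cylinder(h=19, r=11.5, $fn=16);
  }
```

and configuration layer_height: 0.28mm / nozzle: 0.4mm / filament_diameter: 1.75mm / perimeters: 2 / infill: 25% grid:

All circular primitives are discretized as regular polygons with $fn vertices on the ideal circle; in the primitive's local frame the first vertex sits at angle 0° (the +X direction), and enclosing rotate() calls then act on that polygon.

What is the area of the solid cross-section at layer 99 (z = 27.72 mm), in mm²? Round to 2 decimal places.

404.88 mm²

At z = 27.72 mm: the cylinder does not reach this height (z outside [0, 16.5]); the cube at (7.5, 14.5) is absent (z outside [0.5, 6]); the cylinder at (3.5, 6) does not reach this height (z outside [15.5, 27.5]); the r=11.5 cylinder at (5, 3.5) contributes a regular 16-gon of circumradius 11.5 (area = (16/2)·11.500²·sin(360°/16) = 404.88 mm²); Combining (union): only the r=11.5 cylinder at (5, 3.5) is present, so the union is just that shape — area = 404.88 mm²; (whole slice rotated 50° about Z — lengths, areas and connectivity unchanged). Overall, the cross-section is a single solid region. Net area = 404.88 mm².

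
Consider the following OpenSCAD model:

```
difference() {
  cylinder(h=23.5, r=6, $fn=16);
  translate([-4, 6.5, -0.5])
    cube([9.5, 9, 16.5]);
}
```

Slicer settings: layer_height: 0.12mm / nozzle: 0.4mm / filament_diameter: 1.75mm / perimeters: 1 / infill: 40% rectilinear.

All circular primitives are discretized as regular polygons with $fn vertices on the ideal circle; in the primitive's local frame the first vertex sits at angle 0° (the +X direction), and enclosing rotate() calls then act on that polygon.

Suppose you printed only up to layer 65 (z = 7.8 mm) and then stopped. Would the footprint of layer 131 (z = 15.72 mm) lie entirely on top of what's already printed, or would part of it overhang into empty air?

entirely on top

Compare the two slices. At z = 7.8: the cylinder: section is a regular 16-gon, circumradius r=6 (area = (16/2)·6.000²·sin(360°/16) = 110.21 mm²); the 9.5×9 cube at (-4, 6.5) contributes its full rectangle (area 85.50 mm²); Subtracting the remaining from the first: starting from the r=6 cylinder (110.21 mm²), the 9.5×9 cube at (-4, 6.5) misses the remaining region (no effect) — area = 110.21 mm². At z = 15.72: the r=6 cylinder gives a regular 16-gon of circumradius 6 (constant along its height) (area = (16/2)·6.000²·sin(360°/16) = 110.21 mm²); the cube at (-4, 6.5) (footprint 9.5×9) is included at this height (area 85.50 mm²); After the difference (first − rest): starting from the r=6 cylinder (110.21 mm²), the 9.5×9 cube at (-4, 6.5) misses the remaining region (no effect) — area = 110.21 mm². Checking containment: the cross-section at z = 15.72 is a subset of the cross-section at z = 7.8.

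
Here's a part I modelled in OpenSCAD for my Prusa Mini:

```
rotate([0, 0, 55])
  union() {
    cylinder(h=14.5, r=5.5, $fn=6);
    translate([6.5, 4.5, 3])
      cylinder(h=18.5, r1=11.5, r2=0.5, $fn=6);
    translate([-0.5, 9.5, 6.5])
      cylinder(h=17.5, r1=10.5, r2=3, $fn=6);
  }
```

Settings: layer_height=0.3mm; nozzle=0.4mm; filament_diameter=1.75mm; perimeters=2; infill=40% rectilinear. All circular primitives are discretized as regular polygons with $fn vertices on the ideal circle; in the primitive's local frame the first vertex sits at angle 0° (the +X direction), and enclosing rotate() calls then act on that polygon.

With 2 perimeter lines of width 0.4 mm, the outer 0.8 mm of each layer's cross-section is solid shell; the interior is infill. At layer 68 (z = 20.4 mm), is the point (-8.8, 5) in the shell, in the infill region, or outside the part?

At z = 20.4 mm: the cylinder is not intersected at this z (z outside [0, 14.5]); the cone at (6.5, 4.5) contributes a regular 6-gon of circumradius 1.154 (interpolated between r1=11.5 and r2=0.5 at t=0.941); the cone at (-0.5, 9.5): at t=0.794 of its height the radius interpolates to r₁+(r₂−r₁)t = 4.543, giving a regular 6-gon of that circumradius; Taking the union: the 2 present regions are separate (no shared area or edge), so areas and boundary lengths simply add and each stays a separate island — 2 connected regions; (whole slice rotated 55° about Z — lengths, areas and connectivity unchanged). Overall, the cross-section has 2 separate islands. Undo the 55° rotation: the query point maps to (-0.952, 10.076) in the un-rotated model frame. The nearest boundary edge runs (-5.04, 9.50)→(-2.77, 13.43); distance from the point to it = 3.25 mm. (Shell/infill is judged within the island containing the point — the largest one.) The point is inside the cross-section and 3.25 mm from the nearest boundary — more than the 0.8 mm shell width (2 × 0.4), so it's in the infill interior.

infill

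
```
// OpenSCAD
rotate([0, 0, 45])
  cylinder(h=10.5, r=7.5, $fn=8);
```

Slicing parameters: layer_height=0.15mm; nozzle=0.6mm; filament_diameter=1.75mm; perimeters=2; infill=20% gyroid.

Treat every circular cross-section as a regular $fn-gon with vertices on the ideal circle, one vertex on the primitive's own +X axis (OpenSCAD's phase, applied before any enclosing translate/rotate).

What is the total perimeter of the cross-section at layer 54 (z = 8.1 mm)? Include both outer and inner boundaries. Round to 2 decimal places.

At z = 8.1 mm: the cylinder: section is a regular 8-gon, circumradius r=7.5 (perimeter = 2·8·7.500·sin(180°/8) = 45.92 mm); (rotated 45° about Z; rotation is an isometry so areas/perimeters/island counts are preserved). Overall, the cross-section is a single solid region. Total boundary length (outer) = 45.92 mm.

45.92 mm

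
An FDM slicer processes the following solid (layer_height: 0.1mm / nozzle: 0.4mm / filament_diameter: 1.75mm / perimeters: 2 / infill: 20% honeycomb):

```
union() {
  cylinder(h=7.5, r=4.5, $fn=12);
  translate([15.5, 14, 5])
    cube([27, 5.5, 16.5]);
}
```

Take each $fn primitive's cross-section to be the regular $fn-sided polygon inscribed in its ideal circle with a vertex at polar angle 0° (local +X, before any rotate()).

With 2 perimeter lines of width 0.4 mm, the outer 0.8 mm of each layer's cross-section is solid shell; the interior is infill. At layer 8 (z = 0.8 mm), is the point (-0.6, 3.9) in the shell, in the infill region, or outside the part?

shell

At z = 0.8 mm: the r=4.5 cylinder contributes a regular 12-gon of circumradius 4.5; the cube at (15.5, 14) is absent (z outside [5, 21.5]); Taking the union: only the r=4.5 cylinder is present, so the union is just that shape — 1 connected region. Overall, the cross-section is a single solid region. The nearest boundary edge runs (0.00, 4.50)→(-2.25, 3.90); distance from the point to it = 0.42 mm. The point is inside the cross-section, 0.42 mm from the nearest boundary — within the 0.8 mm shell band (2 × 0.4).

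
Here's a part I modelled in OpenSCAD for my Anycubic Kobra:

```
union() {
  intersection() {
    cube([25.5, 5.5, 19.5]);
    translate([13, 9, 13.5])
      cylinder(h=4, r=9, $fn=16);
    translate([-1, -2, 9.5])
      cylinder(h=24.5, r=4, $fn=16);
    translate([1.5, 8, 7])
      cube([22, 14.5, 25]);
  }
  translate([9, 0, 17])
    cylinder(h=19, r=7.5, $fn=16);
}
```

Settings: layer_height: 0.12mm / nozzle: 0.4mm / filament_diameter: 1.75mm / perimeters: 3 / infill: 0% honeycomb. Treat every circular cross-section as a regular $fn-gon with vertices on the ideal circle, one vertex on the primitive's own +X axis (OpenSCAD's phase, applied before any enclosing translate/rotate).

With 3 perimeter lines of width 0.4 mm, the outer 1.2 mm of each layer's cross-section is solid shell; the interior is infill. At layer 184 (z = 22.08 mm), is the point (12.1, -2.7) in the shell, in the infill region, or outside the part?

infill

At z = 22.08 mm: the cube is absent (z outside [0, 19.5]); the cylinder at (13, 9) is absent (z outside [13.5, 17.5]); the r=4 cylinder at (-1, -2) contributes a regular 16-gon of circumradius 4; the cube at (1.5, 8) (footprint 22×14.5) is included at this height; After intersecting: at least one operand is absent at this height, so nothing remains; the r=7.5 cylinder at (9, 0) gives a regular 16-gon of circumradius 7.5 (constant along its height); Taking the union: only the r=7.5 cylinder at (9, 0) is present, so the union is just that shape — 1 connected region. Overall, the cross-section is a single solid region. The nearest boundary edge runs (14.30, -5.30)→(15.93, -2.87); distance from the point to it = 3.28 mm. The point is inside the cross-section and 3.28 mm from the nearest boundary — more than the 1.2 mm shell width (3 × 0.4), so it's in the infill interior.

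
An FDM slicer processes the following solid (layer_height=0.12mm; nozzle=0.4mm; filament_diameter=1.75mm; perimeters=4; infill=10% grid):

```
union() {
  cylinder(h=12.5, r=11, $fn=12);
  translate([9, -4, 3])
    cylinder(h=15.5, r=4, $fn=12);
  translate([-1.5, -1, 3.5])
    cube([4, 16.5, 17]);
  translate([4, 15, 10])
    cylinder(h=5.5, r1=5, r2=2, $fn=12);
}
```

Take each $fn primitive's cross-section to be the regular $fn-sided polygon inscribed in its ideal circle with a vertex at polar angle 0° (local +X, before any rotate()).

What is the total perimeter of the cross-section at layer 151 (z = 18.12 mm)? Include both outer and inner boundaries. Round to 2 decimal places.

At z = 18.12 mm: the cylinder is absent (z outside [0, 12.5]); the r=4 cylinder at (9, -4) gives a regular 12-gon of circumradius 4 (constant along its height) (perimeter = 2·12·4.000·sin(180°/12) = 24.85 mm); the cube at (-1.5, -1) is present — its section is the full 4×16.5 rectangle (perimeter 41.00 mm); the cone at (4, 15) is absent (z outside [10, 15.5]); Merging all regions: the 2 present regions are separate (no shared area or edge), so areas and boundary lengths simply add and each stays a separate island — boundary = 65.85 mm. Overall, the cross-section has 2 separate islands. Total boundary length (outer) = 65.85 mm.

65.85 mm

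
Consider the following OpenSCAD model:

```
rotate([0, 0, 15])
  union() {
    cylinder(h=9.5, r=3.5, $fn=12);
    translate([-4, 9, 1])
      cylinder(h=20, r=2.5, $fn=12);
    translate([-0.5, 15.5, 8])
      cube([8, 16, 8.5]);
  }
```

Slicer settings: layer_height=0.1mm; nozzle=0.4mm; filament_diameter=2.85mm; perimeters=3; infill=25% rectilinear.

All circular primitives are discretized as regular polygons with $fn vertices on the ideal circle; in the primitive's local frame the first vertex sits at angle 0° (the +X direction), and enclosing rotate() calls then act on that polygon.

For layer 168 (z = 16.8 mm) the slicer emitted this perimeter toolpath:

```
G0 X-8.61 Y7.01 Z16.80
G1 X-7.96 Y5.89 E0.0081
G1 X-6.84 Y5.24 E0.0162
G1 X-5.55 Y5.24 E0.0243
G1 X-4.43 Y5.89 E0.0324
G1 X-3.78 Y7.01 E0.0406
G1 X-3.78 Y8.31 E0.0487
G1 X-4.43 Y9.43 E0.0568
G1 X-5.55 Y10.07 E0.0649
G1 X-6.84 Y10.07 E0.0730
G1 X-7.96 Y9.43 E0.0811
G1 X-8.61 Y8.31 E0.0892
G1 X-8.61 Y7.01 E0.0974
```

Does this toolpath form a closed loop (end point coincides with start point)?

Start point (G0): (-8.61, 7.01). End point (last G1): the path returns to the start — closed.

yes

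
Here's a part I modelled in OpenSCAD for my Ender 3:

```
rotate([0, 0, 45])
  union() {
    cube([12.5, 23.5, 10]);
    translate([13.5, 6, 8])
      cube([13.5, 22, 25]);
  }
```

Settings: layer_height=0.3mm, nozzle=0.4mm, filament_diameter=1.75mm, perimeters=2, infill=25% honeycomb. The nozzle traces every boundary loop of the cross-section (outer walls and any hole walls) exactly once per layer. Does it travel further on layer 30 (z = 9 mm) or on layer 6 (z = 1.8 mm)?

layer 30 (z = 9 mm)

Layer 30 (z = 9): the cube is present — its section is the full 12.5×23.5 rectangle (perimeter 72.00 mm); the cube at (13.5, 6) (footprint 13.5×22) is included at this height (perimeter 71.00 mm); Merging all regions: the 2 present regions are separate (no shared area or edge), so areas and boundary lengths simply add and each stays a separate island — boundary = 143.00 mm; (rotated 45° about Z; rotation is an isometry so areas/perimeters/island counts are preserved). So its perimeter = 143.00 mm. Layer 6 (z = 1.8): the cube (footprint 12.5×23.5) is included at this height (perimeter 72.00 mm); the cube at (13.5, 6) is absent (z outside [8, 33]); Combining (union): only the 12.5×23.5 cube is present, so the union is just that shape — boundary = 72.00 mm; (whole slice rotated 45° about Z — lengths, areas and connectivity unchanged). So its perimeter = 72.00 mm. Layer 30 is larger (143.00 vs 72.00 mm).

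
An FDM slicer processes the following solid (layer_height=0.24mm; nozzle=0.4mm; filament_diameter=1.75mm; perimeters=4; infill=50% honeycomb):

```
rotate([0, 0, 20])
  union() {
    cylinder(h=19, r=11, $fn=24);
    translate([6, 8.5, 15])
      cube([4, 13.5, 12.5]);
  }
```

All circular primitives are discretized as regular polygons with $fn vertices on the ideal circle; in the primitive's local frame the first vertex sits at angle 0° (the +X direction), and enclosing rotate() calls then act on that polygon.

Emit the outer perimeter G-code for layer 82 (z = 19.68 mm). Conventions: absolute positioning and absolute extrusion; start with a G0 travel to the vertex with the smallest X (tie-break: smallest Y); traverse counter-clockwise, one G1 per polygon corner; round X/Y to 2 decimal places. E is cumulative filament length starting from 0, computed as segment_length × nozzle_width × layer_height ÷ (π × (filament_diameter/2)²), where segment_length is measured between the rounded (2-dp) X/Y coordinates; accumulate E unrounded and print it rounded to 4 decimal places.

At z = 19.68 mm: the cylinder is absent (z outside [0, 19]); the 4×13.5 cube at (6, 8.5) contributes its full rectangle; Combining (union): only the 4×13.5 cube at (6, 8.5) is present, so the union is just that shape — 1 connected region; (rotated 20° about Z; rotation is an isometry so areas/perimeters/island counts are preserved). The outline is a single polygon with 4 vertices. Extrusion per mm of travel: 0.4 × 0.24 / (π × 0.875²) = 0.039912. Accumulating E over each segment gives final E = 1.3969.

G0 X-1.89 Y22.73 Z19.68
G1 X2.73 Y10.04 E0.5390
G1 X6.49 Y11.41 E0.6987
G1 X1.87 Y24.09 E1.2374
G1 X-1.89 Y22.73 E1.3969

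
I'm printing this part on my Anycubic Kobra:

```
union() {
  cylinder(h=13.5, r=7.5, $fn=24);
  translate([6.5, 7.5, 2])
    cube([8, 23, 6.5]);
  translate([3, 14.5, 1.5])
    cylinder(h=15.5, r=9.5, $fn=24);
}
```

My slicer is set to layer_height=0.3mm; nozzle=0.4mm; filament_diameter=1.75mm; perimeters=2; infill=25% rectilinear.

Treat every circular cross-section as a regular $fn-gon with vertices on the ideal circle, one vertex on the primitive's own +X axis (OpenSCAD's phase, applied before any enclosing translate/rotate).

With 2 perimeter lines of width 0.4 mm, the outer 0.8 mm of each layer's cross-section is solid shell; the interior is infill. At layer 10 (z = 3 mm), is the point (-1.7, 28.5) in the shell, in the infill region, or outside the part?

At z = 3 mm: the r=7.5 cylinder gives a regular 24-gon of circumradius 7.5 (constant along its height); the cube at (6.5, 7.5) is present — its section is the full 8×23 rectangle; the r=9.5 cylinder at (3, 14.5) gives a regular 24-gon of circumradius 9.5 (constant along its height); Combining (union): the regions partially overlap (shared area 84.17 mm²), so overlapping operands fuse into one piece — 1 connected region. Overall, the cross-section is a single solid region. The nearest boundary edge runs (-1.75, 22.73)→(0.54, 23.68); distance from the point to it = 5.31 mm. The point is not inside any of the regions above, so it lies outside the cross-section (5.31 mm from the nearest boundary).

outside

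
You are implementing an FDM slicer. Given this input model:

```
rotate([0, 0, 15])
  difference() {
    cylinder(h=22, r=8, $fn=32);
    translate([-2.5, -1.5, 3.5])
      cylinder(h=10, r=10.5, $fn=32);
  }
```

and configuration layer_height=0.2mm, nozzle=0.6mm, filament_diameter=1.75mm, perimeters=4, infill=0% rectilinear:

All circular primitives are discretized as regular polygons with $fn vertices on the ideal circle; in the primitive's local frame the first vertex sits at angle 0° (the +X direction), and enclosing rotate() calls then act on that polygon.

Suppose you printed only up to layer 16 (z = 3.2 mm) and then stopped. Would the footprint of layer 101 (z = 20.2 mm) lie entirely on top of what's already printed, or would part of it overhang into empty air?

Compare the two slices. At z = 3.2: the r=8 cylinder gives a regular 32-gon of circumradius 8 (constant along its height) (area = (32/2)·8.000²·sin(360°/32) = 199.77 mm²); the cylinder at (-2.5, -1.5) does not reach this height (z outside [3.5, 13.5]); Taking the first minus the rest: none of the subtracted shapes is present at this height, so the r=8 cylinder is unchanged — area = 199.77 mm²; (rotated 15° about Z; rotation is an isometry so areas/perimeters/island counts are preserved). At z = 20.2: the r=8 cylinder gives a regular 32-gon of circumradius 8 (constant along its height) (area = (32/2)·8.000²·sin(360°/32) = 199.77 mm²); the cylinder at (-2.5, -1.5) is not intersected at this z (z outside [3.5, 13.5]); Taking the first minus the rest: none of the subtracted shapes is present at this height, so the r=8 cylinder is unchanged — area = 199.77 mm²; (whole slice rotated 15° about Z — lengths, areas and connectivity unchanged). Checking containment: the cross-section at z = 20.2 is a subset of the cross-section at z = 3.2.

entirely on top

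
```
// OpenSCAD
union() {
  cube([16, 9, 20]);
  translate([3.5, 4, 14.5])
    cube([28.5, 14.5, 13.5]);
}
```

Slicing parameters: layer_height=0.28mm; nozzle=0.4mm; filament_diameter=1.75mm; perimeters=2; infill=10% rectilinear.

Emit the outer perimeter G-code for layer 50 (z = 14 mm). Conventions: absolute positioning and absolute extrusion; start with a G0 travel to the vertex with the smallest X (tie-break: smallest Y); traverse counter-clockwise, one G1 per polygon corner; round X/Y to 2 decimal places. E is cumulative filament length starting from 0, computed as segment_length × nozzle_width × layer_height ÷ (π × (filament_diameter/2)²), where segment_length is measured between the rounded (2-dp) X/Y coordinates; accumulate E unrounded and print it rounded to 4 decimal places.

G0 X0.00 Y0.00 Z14.00
G1 X16.00 Y0.00 E0.7450
G1 X16.00 Y9.00 E1.1641
G1 X0.00 Y9.00 E1.9091
G1 X0.00 Y0.00 E2.3282

At z = 14 mm: the cube is present — its section is the full 16×9 rectangle; the cube at (3.5, 4) is absent (z outside [14.5, 28]); Combining (union): only the 16×9 cube is present, so the union is just that shape — 1 connected region. The outline is a single polygon with 4 vertices. Extrusion per mm of travel: 0.4 × 0.28 / (π × 0.875²) = 0.046564. Accumulating E over each segment gives final E = 2.3282.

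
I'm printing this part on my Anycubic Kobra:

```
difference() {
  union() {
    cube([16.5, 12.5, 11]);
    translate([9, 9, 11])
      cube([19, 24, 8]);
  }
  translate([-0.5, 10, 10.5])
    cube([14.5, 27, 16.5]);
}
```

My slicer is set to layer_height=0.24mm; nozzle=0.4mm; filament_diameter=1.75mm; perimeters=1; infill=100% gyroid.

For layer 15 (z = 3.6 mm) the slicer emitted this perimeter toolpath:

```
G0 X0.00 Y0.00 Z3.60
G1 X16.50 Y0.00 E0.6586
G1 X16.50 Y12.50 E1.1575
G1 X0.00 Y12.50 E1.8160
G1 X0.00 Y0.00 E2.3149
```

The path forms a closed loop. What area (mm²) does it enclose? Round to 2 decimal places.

206.25 mm²

Apply the shoelace formula to the sequence of (X, Y) vertices; enclosed area = 206.25 mm².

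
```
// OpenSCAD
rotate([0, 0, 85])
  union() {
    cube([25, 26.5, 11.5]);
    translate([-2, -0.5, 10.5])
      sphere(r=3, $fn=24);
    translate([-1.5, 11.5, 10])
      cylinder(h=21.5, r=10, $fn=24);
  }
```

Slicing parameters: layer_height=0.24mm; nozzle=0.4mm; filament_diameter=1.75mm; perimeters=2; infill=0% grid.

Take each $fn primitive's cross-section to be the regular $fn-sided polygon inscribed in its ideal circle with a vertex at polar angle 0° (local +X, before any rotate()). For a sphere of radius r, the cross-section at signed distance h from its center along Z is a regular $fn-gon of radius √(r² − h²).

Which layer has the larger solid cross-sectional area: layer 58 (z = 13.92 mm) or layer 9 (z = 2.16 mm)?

Layer 58 (z = 13.92): the cube is absent (z outside [0, 11.5]); the sphere at (-2, -0.5) is absent (|z−center|=3.420 > r=3); the r=10 cylinder at (-1.5, 11.5) gives a regular 24-gon of circumradius 10 (constant along its height) (area = (24/2)·10.000²·sin(360°/24) = 310.58 mm²); Combining (union): only the r=10 cylinder at (-1.5, 11.5) is present, so the union is just that shape — area = 310.58 mm²; (rotated 85° about Z; rotation is an isometry so areas/perimeters/island counts are preserved). So its area = 310.58 mm². Layer 9 (z = 2.16): the cube is present — its section is the full 25×26.5 rectangle (area 662.50 mm²); the sphere at (-2, -0.5) does not reach this height (|z−center|=8.340 > r=3); the cylinder at (-1.5, 11.5) is not intersected at this z (z outside [10, 31.5]); Combining (union): only the 25×26.5 cube is present, so the union is just that shape — area = 662.50 mm²; (whole slice rotated 85° about Z — lengths, areas and connectivity unchanged). So its area = 662.50 mm². Layer 9 is larger (662.50 vs 310.58 mm²).

layer 9 (z = 2.16 mm)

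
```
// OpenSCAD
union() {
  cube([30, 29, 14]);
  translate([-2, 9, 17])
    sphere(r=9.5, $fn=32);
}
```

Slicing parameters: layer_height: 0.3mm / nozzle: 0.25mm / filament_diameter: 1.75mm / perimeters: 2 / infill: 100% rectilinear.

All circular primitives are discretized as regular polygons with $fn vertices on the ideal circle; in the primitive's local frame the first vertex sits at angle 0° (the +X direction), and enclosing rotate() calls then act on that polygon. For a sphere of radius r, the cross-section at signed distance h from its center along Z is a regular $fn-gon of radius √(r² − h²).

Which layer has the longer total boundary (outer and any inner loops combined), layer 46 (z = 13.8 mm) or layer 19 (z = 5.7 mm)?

Layer 46 (z = 13.8): the 30×29 cube contributes its full rectangle (perimeter 118.00 mm); the r=9.5 sphere at (-2, 9) slices to a regular 32-gon of circumradius 8.945 (√(r²−h²) with h=3.2 from center) (perimeter = 2·32·8.945·sin(180°/32) = 56.11 mm); Combining (union): the regions partially overlap (shared area 89.50 mm²), so the edge portions inside another operand are dropped and the merged outline is re-measured after clipping — boundary = 132.70 mm. So its perimeter = 132.70 mm. Layer 19 (z = 5.7): the cube is present — its section is the full 30×29 rectangle (perimeter 118.00 mm); the sphere at (-2, 9) is not intersected at this z (|z−center|=11.300 > r=9.5); Combining (union): only the 30×29 cube is present, so the union is just that shape — boundary = 118.00 mm. So its perimeter = 118.00 mm. Layer 46 is larger (132.70 vs 118.00 mm).

layer 46 (z = 13.8 mm)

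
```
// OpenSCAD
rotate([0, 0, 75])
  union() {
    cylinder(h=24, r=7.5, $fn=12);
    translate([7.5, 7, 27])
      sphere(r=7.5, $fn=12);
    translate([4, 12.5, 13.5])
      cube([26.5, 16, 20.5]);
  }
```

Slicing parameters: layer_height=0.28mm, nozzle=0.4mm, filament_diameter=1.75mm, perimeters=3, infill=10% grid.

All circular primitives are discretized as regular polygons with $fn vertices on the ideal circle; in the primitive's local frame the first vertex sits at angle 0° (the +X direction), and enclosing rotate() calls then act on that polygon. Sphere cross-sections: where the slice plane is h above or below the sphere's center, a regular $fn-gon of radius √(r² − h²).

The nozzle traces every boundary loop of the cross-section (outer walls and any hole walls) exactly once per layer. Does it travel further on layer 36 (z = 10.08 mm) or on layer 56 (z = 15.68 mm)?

Layer 36 (z = 10.08): the r=7.5 cylinder gives a regular 12-gon of circumradius 7.5 (constant along its height) (perimeter = 2·12·7.500·sin(180°/12) = 46.59 mm); the sphere at (7.5, 7) is absent (|z−center|=16.920 > r=7.5); the cube at (4, 12.5) is not intersected at this z (z outside [13.5, 34]); Combining (union): only the r=7.5 cylinder is present, so the union is just that shape — boundary = 46.59 mm; (rotated 75° about Z; rotation is an isometry so areas/perimeters/island counts are preserved). So its perimeter = 46.59 mm. Layer 56 (z = 15.68): the r=7.5 cylinder gives a regular 12-gon of circumradius 7.5 (constant along its height) (perimeter = 2·12·7.500·sin(180°/12) = 46.59 mm); the sphere at (7.5, 7) is not intersected at this z (|z−center|=11.320 > r=7.5); the cube at (4, 12.5) is present — its section is the full 26.5×16 rectangle (perimeter 85.00 mm); Merging all regions: the 2 present regions are separate (no shared area or edge), so areas and boundary lengths simply add and each stays a separate island — boundary = 131.59 mm; (rotated 75° about Z; rotation is an isometry so areas/perimeters/island counts are preserved). So its perimeter = 131.59 mm. Layer 56 is larger (131.59 vs 46.59 mm).

layer 56 (z = 15.68 mm)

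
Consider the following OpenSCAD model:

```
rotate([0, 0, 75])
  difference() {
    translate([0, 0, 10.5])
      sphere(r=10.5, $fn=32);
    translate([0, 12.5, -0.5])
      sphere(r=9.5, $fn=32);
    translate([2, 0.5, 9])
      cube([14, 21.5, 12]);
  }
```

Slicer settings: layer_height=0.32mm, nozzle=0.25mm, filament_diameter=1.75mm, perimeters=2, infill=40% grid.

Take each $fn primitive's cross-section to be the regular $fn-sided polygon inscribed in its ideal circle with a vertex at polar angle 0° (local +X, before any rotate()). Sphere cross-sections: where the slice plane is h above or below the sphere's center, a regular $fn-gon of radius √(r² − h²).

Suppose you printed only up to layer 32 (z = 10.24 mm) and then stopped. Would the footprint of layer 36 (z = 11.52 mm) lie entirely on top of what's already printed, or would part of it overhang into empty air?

entirely on top

Compare the two slices. At z = 10.24: the r=10.5 sphere contributes a regular 32-gon of circumradius √(10.5²−0.26²) = 10.497 (area = (32/2)·10.497²·sin(360°/32) = 343.93 mm²); the sphere at (0, 12.5) is absent (|z−center|=10.740 > r=9.5); the cube at (2, 0.5) is present — its section is the full 14×21.5 rectangle (area 301.00 mm²); Subtracting the remaining from the first: starting from the r=10.5 sphere (343.93 mm²), the 14×21.5 cube at (2, 0.5) partially overlaps it — only the 60.95 mm² overlap (of its 301.00 mm²) is removed, clipping the outline — area = 282.98 mm²; (whole slice rotated 75° about Z — lengths, areas and connectivity unchanged). At z = 11.52: the sphere: section is a regular 32-gon, circumradius = √(r²−h²) = √(10.5²−1.02²) = 10.450 (area = (32/2)·10.450²·sin(360°/32) = 340.89 mm²); the sphere at (0, 12.5) does not reach this height (|z−center|=12.020 > r=9.5); the cube at (2, 0.5) is present — its section is the full 14×21.5 rectangle (area 301.00 mm²); After the difference (first − rest): starting from the r=10.5 sphere (340.89 mm²), the 14×21.5 cube at (2, 0.5) partially overlaps it — only the 60.31 mm² overlap (of its 301.00 mm²) is removed, clipping the outline — area = 280.59 mm²; (whole slice rotated 75° about Z — lengths, areas and connectivity unchanged). Checking containment: the cross-section at z = 11.52 is a subset of the cross-section at z = 10.24.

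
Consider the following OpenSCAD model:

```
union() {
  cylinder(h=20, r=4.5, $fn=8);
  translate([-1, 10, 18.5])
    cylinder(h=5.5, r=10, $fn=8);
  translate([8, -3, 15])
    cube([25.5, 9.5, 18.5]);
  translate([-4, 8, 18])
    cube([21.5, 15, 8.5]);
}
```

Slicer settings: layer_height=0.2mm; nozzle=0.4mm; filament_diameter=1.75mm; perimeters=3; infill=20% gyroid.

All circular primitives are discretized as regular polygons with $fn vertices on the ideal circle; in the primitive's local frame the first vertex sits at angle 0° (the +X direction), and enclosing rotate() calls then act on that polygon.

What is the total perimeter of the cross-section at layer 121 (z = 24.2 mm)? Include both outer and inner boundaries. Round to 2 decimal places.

At z = 24.2 mm: the cylinder does not reach this height (z outside [0, 20]); the cylinder at (-1, 10) is not intersected at this z (z outside [18.5, 24]); the cube at (8, -3) is present — its section is the full 25.5×9.5 rectangle (perimeter 70.00 mm); the cube at (-4, 8) is present — its section is the full 21.5×15 rectangle (perimeter 73.00 mm); Combining (union): the 2 present regions are separate (no shared area or edge), so areas and boundary lengths simply add and each stays a separate island — boundary = 143.00 mm. Overall, the cross-section has 2 separate islands. Total boundary length (outer) = 143.00 mm.

143.00 mm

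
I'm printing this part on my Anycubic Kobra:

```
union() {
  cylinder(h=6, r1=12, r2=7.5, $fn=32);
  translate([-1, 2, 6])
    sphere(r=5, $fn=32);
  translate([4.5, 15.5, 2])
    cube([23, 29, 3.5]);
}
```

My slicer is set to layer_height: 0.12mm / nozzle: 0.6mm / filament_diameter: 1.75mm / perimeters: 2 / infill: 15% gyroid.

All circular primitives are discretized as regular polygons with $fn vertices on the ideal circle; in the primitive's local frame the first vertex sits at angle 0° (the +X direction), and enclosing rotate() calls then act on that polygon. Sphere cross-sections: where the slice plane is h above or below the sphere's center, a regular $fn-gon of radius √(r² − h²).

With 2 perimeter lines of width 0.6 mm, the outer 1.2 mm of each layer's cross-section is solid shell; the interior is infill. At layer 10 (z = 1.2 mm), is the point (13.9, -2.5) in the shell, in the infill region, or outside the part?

At z = 1.2 mm: the cone contributes a regular 32-gon of circumradius 11.100 (interpolated between r1=12 and r2=7.5 at t=0.200); the r=5 sphere at (-1, 2) slices to a regular 32-gon of circumradius 1.400 (√(r²−h²) with h=4.8 from center); the cube at (4.5, 15.5) is absent (z outside [2, 5.5]); Taking the union: the r=5 sphere at (-1, 2) lies entirely inside the cone, so the union is just the cone — 1 connected region. Overall, the cross-section is a single solid region. The nearest boundary edge runs (10.89, -2.17)→(10.26, -4.25); distance from the point to it = 3.03 mm. The point is not inside any of the regions above, so it lies outside the cross-section (3.03 mm from the nearest boundary).

outside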